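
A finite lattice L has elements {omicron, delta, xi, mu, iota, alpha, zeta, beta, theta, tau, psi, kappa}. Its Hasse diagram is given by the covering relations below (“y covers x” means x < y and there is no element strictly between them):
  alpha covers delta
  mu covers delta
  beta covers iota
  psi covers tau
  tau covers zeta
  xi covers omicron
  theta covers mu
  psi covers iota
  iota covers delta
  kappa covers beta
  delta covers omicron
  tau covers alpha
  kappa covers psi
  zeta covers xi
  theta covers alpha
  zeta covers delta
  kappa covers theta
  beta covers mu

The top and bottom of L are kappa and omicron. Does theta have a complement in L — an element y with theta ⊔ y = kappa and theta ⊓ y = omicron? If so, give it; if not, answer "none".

xi

Need y with theta ∨ y = kappa and theta ∧ y = omicron.
Checking each element gives: xi.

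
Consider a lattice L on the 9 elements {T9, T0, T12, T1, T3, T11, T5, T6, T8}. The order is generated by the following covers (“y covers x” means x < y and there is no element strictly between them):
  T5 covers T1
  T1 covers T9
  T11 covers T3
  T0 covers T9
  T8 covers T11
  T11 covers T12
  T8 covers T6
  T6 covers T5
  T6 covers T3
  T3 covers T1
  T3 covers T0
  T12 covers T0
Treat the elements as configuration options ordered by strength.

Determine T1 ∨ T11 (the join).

Common upper bounds of {T1, T11}: T11, T8.
The least among these is T11.

T11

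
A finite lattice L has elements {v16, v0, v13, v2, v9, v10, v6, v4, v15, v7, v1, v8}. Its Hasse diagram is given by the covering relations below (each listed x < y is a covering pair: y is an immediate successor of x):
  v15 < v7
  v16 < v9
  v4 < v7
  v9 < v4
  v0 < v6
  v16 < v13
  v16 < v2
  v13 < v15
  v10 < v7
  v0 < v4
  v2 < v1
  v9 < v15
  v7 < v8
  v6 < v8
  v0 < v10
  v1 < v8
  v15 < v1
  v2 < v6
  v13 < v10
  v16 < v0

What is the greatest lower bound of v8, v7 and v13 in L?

v13

Common lower bounds of {v8, v7, v13}: v13, v16.
The greatest among these is v13.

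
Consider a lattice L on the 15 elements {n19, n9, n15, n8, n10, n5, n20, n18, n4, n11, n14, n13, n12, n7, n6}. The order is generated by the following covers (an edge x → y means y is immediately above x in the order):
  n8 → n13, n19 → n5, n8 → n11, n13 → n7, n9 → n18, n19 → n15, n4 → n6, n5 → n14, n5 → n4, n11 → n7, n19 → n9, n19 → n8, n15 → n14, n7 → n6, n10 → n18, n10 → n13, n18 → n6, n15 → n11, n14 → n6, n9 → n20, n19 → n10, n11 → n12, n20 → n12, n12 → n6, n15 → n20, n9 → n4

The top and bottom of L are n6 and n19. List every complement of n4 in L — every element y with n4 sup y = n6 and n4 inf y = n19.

Need y with n4 ∨ y = n6 and n4 ∧ y = n19.
Checking each element gives: n10, n11, n13, n15, n7, n8.

n10, n11, n13, n15, n7, n8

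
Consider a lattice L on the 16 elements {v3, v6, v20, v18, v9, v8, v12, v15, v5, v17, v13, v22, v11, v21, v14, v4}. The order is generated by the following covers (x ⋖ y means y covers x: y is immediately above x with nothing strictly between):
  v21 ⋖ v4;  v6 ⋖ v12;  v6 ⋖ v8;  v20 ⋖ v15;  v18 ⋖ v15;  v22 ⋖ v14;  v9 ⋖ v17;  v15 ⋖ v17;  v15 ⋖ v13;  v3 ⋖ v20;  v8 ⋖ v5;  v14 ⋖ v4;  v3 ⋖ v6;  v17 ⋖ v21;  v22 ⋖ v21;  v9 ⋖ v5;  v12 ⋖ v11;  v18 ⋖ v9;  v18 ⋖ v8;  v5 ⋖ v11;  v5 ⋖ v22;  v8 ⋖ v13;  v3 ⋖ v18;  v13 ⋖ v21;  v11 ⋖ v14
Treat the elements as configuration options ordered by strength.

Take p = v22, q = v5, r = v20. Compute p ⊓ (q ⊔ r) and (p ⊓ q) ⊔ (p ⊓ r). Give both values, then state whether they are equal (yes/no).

q ⊔ r = v21, so p ⊓ (q ⊔ r) = v22 ⊓ v21 = v22.
p ⊓ q = v5 and p ⊓ r = v3, so (p ⊓ q) ⊔ (p ⊓ r) = v5 ⊔ v3 = v5.
Equal: no.

v22; v5; no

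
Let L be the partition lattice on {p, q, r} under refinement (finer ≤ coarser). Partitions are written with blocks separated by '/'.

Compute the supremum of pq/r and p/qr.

The join of pq/r and p/qr merges any blocks that overlap across the partitions, giving pqr.

pqr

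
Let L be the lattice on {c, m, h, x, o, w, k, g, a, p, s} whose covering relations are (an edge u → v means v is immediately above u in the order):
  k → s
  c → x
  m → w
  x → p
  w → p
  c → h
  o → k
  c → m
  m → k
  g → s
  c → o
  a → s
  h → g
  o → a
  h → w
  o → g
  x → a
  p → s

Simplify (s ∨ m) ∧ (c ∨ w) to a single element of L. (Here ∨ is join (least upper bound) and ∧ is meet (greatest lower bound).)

s ∨ m = s
c ∨ w = w
s ∧ w = w

w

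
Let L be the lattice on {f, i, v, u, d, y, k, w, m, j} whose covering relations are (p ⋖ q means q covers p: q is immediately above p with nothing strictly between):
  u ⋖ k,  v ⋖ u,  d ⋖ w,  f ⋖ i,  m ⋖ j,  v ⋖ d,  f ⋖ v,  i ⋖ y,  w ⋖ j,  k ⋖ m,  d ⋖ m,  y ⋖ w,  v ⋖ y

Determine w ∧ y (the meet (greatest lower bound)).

y

Common lower bounds of {w, y}: f, i, v, y.
The greatest among these is y.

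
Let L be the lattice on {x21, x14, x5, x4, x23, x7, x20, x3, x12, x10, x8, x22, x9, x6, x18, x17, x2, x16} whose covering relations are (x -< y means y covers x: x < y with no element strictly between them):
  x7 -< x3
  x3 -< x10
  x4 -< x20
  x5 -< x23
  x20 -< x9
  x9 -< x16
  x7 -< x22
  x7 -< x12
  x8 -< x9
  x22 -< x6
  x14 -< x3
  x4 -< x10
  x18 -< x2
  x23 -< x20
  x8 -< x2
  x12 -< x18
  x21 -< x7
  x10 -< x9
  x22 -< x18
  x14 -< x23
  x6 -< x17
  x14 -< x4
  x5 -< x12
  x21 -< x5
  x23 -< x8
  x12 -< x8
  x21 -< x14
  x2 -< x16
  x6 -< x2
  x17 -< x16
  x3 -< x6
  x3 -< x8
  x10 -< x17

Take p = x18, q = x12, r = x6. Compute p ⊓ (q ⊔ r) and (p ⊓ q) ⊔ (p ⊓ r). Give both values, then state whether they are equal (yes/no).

q ⊔ r = x2, so p ⊓ (q ⊔ r) = x18 ⊓ x2 = x18.
p ⊓ q = x12 and p ⊓ r = x22, so (p ⊓ q) ⊔ (p ⊓ r) = x12 ⊔ x22 = x18.
Equal: yes.

x18; x18; yes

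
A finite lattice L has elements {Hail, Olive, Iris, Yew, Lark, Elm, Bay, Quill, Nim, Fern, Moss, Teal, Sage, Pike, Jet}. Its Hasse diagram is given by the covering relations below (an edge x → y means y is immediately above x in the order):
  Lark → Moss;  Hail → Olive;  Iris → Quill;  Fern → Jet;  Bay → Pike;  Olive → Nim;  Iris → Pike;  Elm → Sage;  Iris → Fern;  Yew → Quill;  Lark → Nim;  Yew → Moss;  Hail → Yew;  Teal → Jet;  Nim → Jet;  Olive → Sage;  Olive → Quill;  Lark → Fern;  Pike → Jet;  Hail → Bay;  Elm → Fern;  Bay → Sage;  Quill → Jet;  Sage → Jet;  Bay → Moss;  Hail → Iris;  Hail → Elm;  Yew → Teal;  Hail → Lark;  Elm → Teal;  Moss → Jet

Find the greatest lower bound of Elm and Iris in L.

Common lower bounds of {Elm, Iris}: Hail.
The greatest among these is Hail.

Hail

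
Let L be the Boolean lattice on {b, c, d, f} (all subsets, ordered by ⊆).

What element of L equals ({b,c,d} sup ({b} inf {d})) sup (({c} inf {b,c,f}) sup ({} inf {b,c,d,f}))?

{b} ∧ {d} = {}
{b,c,d} ∨ {} = {b,c,d}
{c} ∧ {b,c,f} = {c}
{} ∧ {b,c,d,f} = {}
{c} ∨ {} = {c}
{b,c,d} ∨ {c} = {b,c,d}

{b,c,d}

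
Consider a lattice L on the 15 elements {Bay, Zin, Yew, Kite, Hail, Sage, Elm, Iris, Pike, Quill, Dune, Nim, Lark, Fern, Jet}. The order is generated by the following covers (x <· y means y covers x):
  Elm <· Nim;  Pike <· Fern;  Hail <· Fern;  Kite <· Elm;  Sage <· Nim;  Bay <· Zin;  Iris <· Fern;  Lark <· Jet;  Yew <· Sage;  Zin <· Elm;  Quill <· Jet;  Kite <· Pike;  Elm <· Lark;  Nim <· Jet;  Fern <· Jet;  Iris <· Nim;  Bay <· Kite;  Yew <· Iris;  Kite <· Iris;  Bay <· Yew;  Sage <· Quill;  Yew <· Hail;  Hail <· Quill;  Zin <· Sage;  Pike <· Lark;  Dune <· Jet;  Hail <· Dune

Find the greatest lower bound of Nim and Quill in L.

Common lower bounds of {Nim, Quill}: Bay, Sage, Yew, Zin.
The greatest among these is Sage.

Sage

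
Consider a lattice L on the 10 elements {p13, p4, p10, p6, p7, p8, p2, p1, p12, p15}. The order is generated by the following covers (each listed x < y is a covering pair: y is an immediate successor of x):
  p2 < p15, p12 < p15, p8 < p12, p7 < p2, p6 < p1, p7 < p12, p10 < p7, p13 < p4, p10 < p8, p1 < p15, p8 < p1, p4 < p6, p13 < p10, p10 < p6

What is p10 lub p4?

Common upper bounds of {p10, p4}: p1, p15, p6.
The least among these is p6.

p6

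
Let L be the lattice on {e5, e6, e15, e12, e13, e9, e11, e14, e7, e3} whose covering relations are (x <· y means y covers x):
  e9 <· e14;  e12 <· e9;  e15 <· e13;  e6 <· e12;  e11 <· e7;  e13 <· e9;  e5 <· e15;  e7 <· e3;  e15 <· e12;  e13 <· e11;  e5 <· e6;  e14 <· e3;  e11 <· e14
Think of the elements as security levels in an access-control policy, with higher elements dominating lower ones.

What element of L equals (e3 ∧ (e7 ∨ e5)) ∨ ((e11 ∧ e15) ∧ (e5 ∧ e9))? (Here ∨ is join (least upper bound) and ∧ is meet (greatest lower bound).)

e7

e7 ∨ e5 = e7
e3 ∧ e7 = e7
e11 ∧ e15 = e15
e5 ∧ e9 = e5
e15 ∧ e5 = e5
e7 ∨ e5 = e7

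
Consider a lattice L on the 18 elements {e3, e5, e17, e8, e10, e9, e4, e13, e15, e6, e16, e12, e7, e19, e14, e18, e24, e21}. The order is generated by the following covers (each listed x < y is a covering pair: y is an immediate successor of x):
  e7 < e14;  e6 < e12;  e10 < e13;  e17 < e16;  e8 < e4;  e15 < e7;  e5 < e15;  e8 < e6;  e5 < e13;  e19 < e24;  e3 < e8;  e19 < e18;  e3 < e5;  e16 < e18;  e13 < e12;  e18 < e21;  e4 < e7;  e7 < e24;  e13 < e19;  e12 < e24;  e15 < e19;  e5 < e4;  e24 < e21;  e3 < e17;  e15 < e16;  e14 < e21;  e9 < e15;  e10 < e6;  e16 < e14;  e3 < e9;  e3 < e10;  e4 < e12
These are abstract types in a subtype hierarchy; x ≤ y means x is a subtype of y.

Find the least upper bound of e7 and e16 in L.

e14

Common upper bounds of {e7, e16}: e14, e21.
The least among these is e14.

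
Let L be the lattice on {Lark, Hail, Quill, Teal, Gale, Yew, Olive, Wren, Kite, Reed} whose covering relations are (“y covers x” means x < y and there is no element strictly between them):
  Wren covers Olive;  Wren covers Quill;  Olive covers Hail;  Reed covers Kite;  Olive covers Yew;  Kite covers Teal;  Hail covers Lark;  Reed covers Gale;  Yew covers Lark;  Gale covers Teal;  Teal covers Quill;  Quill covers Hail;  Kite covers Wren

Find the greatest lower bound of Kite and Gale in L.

Common lower bounds of {Kite, Gale}: Hail, Lark, Quill, Teal.
The greatest among these is Teal.

Teal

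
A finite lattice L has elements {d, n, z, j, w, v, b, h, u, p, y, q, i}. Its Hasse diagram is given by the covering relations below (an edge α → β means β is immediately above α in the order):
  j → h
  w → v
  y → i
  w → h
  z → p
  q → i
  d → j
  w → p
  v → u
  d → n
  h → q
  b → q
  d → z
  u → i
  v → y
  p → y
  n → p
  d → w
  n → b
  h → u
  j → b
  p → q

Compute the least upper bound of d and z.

Common upper bounds of {d, z}: i, p, q, y, z.
The least among these is z.

z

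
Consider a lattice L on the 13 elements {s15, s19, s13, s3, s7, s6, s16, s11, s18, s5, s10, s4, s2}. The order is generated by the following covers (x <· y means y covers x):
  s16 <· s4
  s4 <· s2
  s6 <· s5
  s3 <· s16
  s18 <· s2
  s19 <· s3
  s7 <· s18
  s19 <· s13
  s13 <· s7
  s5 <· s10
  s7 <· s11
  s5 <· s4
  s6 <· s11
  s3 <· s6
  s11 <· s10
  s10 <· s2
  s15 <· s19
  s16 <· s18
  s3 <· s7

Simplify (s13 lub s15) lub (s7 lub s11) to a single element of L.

s13 ∨ s15 = s13
s7 ∨ s11 = s11
s13 ∨ s11 = s11

s11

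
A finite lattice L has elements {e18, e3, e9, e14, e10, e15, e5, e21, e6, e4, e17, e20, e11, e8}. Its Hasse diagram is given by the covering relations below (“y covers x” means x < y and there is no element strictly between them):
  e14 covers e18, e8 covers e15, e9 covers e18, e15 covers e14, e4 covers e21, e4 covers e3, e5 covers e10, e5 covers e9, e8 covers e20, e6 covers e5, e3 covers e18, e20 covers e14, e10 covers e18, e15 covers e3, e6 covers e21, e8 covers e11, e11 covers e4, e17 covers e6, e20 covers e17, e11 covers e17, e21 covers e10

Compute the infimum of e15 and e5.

e18

Common lower bounds of {e15, e5}: e18.
The greatest among these is e18.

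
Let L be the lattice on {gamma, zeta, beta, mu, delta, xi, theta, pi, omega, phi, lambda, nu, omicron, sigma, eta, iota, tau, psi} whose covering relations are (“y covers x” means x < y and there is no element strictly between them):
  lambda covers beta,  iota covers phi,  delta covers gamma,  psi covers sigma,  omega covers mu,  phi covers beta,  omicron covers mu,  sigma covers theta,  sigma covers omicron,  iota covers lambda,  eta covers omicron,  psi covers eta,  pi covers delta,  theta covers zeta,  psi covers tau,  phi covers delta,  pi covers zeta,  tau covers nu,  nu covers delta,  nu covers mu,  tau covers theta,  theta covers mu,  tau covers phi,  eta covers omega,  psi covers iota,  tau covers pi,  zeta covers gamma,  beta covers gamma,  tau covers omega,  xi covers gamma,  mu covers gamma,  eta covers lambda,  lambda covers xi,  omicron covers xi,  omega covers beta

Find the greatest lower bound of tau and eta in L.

omega

Common lower bounds of {tau, eta}: beta, gamma, mu, omega.
The greatest among these is omega.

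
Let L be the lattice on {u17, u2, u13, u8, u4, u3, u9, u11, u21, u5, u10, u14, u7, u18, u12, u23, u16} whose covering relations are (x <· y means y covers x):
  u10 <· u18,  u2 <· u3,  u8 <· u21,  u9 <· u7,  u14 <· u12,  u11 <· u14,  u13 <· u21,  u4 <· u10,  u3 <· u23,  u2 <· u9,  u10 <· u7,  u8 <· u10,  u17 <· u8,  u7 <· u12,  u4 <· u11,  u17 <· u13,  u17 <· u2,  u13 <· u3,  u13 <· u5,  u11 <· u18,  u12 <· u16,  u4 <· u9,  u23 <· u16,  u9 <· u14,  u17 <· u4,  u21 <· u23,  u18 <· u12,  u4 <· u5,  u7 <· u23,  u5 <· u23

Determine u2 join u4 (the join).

u9

Common upper bounds of {u2, u4}: u12, u14, u16, u23, u7, u9.
The least among these is u9.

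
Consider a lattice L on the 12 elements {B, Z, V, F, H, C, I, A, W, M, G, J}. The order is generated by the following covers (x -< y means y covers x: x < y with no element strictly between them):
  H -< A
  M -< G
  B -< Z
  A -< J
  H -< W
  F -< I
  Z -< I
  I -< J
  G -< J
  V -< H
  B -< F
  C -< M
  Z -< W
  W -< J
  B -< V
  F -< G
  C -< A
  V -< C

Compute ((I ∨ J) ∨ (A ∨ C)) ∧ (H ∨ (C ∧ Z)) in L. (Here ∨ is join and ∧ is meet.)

I ∨ J = J
A ∨ C = A
J ∨ A = J
C ∧ Z = B
H ∨ B = H
J ∧ H = H

H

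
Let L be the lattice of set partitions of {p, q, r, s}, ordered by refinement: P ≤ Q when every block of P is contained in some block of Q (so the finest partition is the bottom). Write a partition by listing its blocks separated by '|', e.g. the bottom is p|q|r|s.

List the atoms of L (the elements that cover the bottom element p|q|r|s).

The atoms are exactly the elements that cover p|q|r|s: pq|r|s, pr|q|s, ps|q|r, p|qr|s, p|qs|r, p|q|rs.

pq|r|s, pr|q|s, ps|q|r, p|qr|s, p|qs|r, p|q|rs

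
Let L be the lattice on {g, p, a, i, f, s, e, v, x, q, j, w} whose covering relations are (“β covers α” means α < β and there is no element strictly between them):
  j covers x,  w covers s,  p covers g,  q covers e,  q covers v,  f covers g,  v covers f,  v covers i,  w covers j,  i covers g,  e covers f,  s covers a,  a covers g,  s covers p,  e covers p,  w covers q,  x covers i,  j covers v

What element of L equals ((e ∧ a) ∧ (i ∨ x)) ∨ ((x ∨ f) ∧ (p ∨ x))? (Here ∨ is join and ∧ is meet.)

e ∧ a = g
i ∨ x = x
g ∧ x = g
x ∨ f = j
p ∨ x = w
j ∧ w = j
g ∨ j = j

j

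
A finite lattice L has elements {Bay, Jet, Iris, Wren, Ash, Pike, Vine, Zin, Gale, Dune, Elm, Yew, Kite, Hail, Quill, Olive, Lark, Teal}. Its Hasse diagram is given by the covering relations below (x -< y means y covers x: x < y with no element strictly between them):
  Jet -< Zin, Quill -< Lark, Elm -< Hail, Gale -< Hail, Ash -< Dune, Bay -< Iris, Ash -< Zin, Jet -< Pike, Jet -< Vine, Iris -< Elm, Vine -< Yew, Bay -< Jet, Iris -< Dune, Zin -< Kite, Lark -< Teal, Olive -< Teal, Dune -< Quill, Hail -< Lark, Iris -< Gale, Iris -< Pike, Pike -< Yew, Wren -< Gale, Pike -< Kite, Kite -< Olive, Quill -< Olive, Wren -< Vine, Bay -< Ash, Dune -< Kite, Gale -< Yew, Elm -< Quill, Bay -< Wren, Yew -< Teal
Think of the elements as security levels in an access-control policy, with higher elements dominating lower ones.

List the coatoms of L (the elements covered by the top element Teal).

The coatoms are exactly the elements covered by Teal: Lark, Olive, Yew.

Lark, Olive, Yew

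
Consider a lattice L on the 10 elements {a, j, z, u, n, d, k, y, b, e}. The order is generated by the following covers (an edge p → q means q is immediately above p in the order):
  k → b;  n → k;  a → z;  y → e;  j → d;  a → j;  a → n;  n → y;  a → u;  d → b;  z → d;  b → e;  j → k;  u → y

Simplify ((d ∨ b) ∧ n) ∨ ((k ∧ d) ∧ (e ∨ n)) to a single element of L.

k

d ∨ b = b
b ∧ n = n
k ∧ d = j
e ∨ n = e
j ∧ e = j
n ∨ j = k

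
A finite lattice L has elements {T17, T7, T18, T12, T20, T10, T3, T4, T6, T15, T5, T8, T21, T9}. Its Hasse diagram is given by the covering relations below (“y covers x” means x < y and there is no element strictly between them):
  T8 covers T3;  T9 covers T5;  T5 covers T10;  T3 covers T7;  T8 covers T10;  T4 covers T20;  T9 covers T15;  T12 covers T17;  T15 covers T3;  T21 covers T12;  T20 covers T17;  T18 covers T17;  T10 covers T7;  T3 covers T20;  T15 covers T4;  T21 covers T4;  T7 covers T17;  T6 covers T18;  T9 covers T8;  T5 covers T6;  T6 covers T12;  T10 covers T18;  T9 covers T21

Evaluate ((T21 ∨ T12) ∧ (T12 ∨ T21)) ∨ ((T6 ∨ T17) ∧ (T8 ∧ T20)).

T21 ∨ T12 = T21
T12 ∨ T21 = T21
T21 ∧ T21 = T21
T6 ∨ T17 = T6
T8 ∧ T20 = T20
T6 ∧ T20 = T17
T21 ∨ T17 = T21

T21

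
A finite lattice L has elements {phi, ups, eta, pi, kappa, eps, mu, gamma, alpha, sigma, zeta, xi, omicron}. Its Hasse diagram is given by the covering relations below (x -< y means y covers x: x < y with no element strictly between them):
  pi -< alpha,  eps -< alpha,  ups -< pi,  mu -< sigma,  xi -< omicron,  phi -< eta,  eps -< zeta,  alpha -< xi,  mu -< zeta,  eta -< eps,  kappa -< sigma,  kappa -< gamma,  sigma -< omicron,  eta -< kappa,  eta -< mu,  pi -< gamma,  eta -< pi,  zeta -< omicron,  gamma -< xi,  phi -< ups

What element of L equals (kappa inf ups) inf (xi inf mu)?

kappa ∧ ups = phi
xi ∧ mu = eta
phi ∧ eta = phi

phi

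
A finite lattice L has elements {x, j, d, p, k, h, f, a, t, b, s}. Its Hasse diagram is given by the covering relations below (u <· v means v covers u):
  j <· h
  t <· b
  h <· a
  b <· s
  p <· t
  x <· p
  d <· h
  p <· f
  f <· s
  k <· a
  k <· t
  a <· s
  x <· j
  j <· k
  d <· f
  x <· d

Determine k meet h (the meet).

Common lower bounds of {k, h}: j, x.
The greatest among these is j.

j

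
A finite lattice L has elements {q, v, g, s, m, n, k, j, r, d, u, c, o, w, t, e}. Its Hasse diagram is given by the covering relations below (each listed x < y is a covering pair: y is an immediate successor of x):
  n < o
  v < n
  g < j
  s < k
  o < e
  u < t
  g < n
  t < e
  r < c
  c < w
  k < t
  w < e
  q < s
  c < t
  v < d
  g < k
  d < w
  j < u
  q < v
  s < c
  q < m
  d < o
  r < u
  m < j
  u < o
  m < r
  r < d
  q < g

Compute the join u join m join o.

o

Common upper bounds of {u, m, o}: e, o.
The least among these is o.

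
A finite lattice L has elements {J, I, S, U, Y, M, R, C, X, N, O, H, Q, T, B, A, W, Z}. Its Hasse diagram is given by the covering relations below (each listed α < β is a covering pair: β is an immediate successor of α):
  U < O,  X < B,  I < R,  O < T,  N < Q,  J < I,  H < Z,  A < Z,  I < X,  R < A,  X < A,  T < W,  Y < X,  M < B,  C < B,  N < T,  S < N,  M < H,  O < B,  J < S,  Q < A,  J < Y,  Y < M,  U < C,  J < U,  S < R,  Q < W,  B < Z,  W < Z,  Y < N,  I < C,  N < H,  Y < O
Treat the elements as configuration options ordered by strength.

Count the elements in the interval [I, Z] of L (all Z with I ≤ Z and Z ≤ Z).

7

The interval [I, Z] = {A, B, C, I, R, X, Z}, which has 7 elements.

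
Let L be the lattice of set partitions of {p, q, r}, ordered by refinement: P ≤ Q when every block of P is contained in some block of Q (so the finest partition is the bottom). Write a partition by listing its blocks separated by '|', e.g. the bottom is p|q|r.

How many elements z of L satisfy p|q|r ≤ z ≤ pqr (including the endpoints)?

The interval [p|q|r, pqr] = {pqr, pq|r, pr|q, p|qr, p|q|r}, which has 5 elements.

5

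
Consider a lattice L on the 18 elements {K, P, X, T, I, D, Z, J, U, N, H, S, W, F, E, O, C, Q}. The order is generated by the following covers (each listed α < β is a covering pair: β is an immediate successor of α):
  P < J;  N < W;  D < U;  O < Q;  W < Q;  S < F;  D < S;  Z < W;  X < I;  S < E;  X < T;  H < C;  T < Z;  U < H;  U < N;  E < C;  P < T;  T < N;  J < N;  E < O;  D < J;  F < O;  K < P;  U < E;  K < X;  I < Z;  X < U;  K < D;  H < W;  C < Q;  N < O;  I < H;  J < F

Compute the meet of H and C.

H

Common lower bounds of {H, C}: D, H, I, K, U, X.
The greatest among these is H.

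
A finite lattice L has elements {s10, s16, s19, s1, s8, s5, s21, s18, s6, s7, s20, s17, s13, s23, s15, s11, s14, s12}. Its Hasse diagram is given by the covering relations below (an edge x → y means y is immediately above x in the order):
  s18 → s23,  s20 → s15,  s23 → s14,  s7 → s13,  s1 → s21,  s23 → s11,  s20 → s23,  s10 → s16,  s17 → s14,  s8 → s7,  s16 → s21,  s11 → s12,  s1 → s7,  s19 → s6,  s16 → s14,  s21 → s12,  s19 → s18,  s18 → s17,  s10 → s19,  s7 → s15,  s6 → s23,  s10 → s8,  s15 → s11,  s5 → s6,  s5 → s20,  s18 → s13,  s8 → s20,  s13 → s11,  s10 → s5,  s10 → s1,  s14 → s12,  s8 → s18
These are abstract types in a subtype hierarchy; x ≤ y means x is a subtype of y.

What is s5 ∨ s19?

Common upper bounds of {s5, s19}: s11, s12, s14, s23, s6.
The least among these is s6.

s6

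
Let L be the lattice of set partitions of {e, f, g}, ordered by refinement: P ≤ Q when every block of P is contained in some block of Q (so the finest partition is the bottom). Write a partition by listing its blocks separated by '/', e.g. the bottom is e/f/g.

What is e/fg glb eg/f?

e/f/g

The meet (common refinement) of e/fg and eg/f intersects blocks pairwise, giving e/f/g.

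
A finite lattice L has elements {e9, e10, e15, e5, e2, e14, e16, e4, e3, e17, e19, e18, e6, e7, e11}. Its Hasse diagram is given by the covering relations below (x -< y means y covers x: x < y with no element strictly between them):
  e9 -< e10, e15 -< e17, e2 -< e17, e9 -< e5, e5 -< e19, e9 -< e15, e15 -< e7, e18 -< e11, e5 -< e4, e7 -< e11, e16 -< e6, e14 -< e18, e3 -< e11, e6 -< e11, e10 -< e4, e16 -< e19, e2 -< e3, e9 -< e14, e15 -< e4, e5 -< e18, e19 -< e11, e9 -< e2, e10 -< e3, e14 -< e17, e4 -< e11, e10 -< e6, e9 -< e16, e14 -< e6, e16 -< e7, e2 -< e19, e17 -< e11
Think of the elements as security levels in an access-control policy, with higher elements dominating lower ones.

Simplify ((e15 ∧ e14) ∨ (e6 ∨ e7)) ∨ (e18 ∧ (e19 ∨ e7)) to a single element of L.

e15 ∧ e14 = e9
e6 ∨ e7 = e11
e9 ∨ e11 = e11
e19 ∨ e7 = e11
e18 ∧ e11 = e18
e11 ∨ e18 = e11

e11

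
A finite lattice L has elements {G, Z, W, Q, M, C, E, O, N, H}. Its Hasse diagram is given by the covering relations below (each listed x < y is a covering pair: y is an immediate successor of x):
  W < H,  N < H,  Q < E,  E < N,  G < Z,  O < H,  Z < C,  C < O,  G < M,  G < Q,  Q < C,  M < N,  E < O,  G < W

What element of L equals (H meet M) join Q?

N

H ∧ M = M
M ∨ Q = N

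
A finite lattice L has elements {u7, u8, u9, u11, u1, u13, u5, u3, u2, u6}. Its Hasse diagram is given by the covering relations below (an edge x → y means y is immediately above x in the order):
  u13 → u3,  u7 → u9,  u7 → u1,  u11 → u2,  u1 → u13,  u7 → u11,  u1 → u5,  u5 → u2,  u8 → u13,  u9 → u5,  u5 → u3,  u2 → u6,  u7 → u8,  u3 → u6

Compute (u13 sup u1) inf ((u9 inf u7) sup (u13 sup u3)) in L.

u13

u13 ∨ u1 = u13
u9 ∧ u7 = u7
u13 ∨ u3 = u3
u7 ∨ u3 = u3
u13 ∧ u3 = u13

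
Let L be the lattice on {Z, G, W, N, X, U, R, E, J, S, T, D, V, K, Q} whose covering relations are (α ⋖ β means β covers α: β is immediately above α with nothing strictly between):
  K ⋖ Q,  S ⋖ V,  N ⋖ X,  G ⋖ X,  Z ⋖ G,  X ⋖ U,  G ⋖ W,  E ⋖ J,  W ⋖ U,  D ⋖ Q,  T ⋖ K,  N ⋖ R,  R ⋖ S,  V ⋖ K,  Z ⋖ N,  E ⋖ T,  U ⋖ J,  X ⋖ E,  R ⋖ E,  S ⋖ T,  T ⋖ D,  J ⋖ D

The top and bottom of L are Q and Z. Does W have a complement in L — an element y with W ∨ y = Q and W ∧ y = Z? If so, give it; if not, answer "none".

Need y with W ∨ y = Q and W ∧ y = Z.
Checking each element gives: V.

V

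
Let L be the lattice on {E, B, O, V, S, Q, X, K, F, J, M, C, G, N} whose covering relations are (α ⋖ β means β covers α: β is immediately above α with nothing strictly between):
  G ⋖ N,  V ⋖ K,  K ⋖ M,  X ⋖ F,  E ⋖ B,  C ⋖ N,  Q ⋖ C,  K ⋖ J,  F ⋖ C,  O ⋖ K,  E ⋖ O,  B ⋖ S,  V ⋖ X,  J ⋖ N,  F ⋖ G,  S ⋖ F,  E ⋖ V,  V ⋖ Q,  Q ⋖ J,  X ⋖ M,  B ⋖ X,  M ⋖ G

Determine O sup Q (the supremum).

Common upper bounds of {O, Q}: J, N.
The least among these is J.

J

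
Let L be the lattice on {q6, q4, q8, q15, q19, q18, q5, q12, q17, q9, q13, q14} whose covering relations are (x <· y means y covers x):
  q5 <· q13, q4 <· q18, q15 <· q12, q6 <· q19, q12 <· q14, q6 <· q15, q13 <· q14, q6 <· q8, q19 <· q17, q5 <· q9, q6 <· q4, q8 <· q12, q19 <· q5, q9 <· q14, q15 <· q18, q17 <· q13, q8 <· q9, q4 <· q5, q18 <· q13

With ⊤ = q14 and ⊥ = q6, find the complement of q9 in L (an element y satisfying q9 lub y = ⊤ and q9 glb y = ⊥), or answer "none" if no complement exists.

Need y with q9 ∨ y = q14 and q9 ∧ y = q6.
Checking each element gives: q15.

q15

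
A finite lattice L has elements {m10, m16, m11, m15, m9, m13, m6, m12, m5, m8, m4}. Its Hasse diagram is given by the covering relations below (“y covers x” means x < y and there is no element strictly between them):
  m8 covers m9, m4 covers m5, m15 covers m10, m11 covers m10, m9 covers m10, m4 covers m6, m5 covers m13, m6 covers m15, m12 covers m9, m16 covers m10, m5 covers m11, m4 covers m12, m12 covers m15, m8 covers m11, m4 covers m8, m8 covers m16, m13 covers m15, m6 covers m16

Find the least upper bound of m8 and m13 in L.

Common upper bounds of {m8, m13}: m4.
The least among these is m4.

m4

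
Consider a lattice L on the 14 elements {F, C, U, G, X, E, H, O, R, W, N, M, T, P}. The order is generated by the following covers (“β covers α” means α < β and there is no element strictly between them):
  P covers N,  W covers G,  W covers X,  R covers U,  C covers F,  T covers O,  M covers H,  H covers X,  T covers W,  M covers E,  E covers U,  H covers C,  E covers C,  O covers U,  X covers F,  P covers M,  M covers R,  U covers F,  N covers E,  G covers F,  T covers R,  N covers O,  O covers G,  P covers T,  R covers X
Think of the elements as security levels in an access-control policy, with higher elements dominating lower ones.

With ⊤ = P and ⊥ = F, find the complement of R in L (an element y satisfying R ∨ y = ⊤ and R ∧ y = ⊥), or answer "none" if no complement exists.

none

For every candidate y, either R ∨ y ≠ P or R ∧ y ≠ F; no complement exists.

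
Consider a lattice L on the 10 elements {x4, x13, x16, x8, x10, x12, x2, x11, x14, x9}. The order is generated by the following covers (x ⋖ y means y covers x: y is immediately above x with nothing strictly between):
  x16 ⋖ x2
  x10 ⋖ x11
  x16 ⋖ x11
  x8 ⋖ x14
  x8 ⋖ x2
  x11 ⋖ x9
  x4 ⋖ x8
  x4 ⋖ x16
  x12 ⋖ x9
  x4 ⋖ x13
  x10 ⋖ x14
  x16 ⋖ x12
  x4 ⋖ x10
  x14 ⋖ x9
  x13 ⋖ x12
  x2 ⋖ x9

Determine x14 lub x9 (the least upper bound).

Common upper bounds of {x14, x9}: x9.
The least among these is x9.

x9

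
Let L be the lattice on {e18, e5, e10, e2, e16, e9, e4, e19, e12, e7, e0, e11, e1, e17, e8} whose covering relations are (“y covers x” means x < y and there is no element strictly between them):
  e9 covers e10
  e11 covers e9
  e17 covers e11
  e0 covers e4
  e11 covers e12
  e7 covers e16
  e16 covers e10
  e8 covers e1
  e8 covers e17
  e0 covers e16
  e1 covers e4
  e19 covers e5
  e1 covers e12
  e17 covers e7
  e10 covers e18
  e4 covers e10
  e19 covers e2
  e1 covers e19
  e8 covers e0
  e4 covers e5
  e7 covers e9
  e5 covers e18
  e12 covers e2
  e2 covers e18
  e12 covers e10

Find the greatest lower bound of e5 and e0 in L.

e5

Common lower bounds of {e5, e0}: e18, e5.
The greatest among these is e5.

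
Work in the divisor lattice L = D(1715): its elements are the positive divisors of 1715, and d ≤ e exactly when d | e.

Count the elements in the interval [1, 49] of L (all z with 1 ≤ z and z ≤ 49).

3

The interval [1, 49] = {1, 49, 7}, which has 3 elements.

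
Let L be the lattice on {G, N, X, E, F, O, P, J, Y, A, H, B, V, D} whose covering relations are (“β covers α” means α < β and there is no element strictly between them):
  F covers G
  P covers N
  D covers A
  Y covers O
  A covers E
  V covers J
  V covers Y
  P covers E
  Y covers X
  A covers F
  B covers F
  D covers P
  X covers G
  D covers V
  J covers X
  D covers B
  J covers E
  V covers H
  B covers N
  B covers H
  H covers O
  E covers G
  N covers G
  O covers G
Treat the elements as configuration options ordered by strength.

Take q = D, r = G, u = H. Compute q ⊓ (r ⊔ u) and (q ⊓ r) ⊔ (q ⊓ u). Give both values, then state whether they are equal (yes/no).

r ⊔ u = H, so q ⊓ (r ⊔ u) = D ⊓ H = H.
q ⊓ r = G and q ⊓ u = H, so (q ⊓ r) ⊔ (q ⊓ u) = G ⊔ H = H.
Equal: yes.

H; H; yes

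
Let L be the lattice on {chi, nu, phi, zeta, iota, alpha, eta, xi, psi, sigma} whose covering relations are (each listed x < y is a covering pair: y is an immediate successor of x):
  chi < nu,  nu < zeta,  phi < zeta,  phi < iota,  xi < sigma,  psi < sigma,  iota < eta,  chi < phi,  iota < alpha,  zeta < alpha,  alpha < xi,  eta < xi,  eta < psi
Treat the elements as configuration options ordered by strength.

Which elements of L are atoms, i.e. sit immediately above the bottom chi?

The atoms are exactly the elements that cover chi: nu, phi.

nu, phi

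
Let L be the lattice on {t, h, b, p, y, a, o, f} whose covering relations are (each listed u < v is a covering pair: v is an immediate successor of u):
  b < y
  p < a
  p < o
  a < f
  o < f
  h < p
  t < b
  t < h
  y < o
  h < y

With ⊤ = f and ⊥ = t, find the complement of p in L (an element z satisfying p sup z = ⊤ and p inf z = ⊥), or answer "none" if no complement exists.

For every candidate z, either p ∨ z ≠ f or p ∧ z ≠ t; no complement exists.

none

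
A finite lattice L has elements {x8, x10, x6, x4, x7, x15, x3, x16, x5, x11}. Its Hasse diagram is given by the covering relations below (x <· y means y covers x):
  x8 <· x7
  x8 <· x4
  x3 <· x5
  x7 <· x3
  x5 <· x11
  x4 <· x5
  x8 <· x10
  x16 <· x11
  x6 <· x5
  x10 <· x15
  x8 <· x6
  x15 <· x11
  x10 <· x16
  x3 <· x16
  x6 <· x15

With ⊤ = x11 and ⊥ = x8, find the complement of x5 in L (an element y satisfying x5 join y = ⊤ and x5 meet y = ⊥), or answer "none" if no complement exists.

x10

Need y with x5 ∨ y = x11 and x5 ∧ y = x8.
Checking each element gives: x10.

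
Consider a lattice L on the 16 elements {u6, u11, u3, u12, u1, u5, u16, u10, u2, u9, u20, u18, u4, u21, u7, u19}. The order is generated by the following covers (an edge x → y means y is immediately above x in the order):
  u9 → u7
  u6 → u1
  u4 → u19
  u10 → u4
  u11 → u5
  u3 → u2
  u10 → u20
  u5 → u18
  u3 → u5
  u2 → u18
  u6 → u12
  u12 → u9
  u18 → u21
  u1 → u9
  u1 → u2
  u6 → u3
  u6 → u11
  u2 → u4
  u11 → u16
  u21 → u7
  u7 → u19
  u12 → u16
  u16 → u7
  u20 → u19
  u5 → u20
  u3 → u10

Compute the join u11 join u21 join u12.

Common upper bounds of {u11, u21, u12}: u19, u7.
The least among these is u7.

u7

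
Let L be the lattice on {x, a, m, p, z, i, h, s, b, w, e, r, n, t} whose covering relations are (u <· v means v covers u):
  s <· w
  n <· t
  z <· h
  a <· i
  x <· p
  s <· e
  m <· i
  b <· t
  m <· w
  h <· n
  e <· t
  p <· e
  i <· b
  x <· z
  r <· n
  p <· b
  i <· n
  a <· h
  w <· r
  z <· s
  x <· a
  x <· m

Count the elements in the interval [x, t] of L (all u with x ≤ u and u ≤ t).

The interval [x, t] = {a, b, e, h, i, m, n, p, r, s, t, w, x, z}, which has 14 elements.

14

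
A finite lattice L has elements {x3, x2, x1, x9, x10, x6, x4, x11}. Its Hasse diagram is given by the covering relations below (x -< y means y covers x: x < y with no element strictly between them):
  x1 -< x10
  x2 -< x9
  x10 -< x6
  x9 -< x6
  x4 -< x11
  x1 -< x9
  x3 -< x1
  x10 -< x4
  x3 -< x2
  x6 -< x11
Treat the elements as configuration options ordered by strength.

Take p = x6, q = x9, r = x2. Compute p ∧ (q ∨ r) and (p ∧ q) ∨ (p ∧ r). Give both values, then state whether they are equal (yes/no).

x9; x9; yes

q ∨ r = x9, so p ∧ (q ∨ r) = x6 ∧ x9 = x9.
p ∧ q = x9 and p ∧ r = x2, so (p ∧ q) ∨ (p ∧ r) = x9 ∨ x2 = x9.
Equal: yes.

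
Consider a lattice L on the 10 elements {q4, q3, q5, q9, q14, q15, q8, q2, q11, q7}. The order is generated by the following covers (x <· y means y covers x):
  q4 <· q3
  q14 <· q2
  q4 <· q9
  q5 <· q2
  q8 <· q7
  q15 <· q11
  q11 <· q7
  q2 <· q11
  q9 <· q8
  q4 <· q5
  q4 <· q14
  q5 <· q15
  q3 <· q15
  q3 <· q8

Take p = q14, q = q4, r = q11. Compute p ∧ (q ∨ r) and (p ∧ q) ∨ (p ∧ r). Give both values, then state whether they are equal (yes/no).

q ∨ r = q11, so p ∧ (q ∨ r) = q14 ∧ q11 = q14.
p ∧ q = q4 and p ∧ r = q14, so (p ∧ q) ∨ (p ∧ r) = q4 ∨ q14 = q14.
Equal: yes.

q14; q14; yes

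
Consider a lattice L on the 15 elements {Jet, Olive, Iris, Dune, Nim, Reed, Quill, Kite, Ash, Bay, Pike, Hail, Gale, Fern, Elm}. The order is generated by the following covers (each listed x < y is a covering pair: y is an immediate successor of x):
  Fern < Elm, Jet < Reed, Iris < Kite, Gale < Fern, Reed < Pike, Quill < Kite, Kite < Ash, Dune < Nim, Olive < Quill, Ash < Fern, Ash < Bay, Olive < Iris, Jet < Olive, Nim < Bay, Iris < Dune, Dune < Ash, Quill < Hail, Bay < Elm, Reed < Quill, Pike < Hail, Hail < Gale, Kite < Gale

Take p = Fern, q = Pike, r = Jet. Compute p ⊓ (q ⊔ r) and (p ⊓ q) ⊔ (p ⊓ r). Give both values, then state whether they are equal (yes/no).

q ⊔ r = Pike, so p ⊓ (q ⊔ r) = Fern ⊓ Pike = Pike.
p ⊓ q = Pike and p ⊓ r = Jet, so (p ⊓ q) ⊔ (p ⊓ r) = Pike ⊔ Jet = Pike.
Equal: yes.

Pike; Pike; yes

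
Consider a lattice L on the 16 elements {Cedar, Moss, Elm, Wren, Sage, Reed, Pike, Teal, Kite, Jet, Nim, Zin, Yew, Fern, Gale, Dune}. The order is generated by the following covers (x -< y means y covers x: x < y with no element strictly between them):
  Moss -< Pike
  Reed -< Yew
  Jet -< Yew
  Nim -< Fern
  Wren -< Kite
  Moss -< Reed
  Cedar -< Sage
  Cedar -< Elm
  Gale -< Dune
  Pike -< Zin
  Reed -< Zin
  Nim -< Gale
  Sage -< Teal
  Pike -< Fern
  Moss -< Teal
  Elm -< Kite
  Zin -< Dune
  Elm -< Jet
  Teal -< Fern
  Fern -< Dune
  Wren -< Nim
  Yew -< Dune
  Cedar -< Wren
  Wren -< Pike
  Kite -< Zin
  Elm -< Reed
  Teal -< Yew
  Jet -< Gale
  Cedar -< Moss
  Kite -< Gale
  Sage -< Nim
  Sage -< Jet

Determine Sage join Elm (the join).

Jet

Common upper bounds of {Sage, Elm}: Dune, Gale, Jet, Yew.
The least among these is Jet.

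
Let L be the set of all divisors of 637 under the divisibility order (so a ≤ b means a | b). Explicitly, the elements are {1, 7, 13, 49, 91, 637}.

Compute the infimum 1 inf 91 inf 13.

1

Common lower bounds of {1, 91, 13}: 1.
The greatest among these is 1.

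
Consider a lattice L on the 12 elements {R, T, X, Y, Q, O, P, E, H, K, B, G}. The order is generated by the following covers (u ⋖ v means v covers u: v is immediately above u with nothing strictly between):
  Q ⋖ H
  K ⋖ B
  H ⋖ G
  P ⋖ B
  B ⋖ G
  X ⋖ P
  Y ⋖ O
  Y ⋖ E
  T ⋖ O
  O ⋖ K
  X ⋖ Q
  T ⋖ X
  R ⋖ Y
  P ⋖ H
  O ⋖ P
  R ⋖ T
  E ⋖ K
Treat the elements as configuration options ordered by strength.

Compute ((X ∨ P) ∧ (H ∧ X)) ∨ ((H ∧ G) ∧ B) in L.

P

X ∨ P = P
H ∧ X = X
P ∧ X = X
H ∧ G = H
H ∧ B = P
X ∨ P = P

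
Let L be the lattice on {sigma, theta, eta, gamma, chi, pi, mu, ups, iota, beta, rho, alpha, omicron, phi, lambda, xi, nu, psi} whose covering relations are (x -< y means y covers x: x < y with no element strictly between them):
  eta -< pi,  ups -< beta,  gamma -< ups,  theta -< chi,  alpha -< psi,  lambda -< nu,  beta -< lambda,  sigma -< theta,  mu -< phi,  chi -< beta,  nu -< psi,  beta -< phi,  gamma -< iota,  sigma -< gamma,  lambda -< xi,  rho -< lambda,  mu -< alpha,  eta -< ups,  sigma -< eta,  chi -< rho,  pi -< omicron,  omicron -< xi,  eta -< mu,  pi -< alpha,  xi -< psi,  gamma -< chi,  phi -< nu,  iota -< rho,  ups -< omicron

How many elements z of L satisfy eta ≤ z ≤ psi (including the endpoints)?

12

The interval [eta, psi] = {alpha, beta, eta, lambda, mu, nu, omicron, phi, pi, psi, ups, xi}, which has 12 elements.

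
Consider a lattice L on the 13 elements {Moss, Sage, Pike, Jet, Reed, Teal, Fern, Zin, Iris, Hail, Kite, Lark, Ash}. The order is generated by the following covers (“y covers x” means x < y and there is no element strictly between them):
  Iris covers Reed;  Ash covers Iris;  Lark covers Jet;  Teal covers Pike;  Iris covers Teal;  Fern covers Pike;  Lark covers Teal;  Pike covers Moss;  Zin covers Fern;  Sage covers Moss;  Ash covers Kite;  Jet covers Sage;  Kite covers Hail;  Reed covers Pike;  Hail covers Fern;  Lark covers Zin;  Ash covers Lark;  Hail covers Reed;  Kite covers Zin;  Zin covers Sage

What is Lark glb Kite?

Zin

Common lower bounds of {Lark, Kite}: Fern, Moss, Pike, Sage, Zin.
The greatest among these is Zin.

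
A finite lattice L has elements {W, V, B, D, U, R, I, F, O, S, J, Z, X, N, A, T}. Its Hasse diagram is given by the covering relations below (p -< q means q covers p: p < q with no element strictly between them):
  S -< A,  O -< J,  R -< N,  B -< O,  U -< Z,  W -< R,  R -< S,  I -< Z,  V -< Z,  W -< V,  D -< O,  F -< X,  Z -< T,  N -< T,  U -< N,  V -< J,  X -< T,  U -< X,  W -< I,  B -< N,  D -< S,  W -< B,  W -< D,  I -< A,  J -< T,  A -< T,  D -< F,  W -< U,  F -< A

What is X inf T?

X

Common lower bounds of {X, T}: D, F, U, W, X.
The greatest among these is X.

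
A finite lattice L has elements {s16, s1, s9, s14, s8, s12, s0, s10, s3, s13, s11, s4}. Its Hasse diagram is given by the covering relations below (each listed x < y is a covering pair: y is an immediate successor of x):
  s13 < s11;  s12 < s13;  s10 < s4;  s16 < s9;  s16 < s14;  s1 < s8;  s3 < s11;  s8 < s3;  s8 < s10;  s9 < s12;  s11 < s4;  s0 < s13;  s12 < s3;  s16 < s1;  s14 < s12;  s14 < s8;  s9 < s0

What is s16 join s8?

s8

Common upper bounds of {s16, s8}: s10, s11, s3, s4, s8.
The least among these is s8.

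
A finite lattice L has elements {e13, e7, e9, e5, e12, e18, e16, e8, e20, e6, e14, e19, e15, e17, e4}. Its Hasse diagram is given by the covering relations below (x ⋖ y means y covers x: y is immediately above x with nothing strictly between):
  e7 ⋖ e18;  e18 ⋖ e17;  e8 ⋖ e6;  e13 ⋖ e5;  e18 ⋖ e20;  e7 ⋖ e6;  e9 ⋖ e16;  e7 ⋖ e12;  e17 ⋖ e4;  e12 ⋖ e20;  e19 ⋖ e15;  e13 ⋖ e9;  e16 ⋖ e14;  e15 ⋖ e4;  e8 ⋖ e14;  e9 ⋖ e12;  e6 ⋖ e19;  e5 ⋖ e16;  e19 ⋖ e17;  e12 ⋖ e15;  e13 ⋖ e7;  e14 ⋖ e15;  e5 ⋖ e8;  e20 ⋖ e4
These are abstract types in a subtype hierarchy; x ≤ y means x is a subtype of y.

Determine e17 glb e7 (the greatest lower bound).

e7

Common lower bounds of {e17, e7}: e13, e7.
The greatest among these is e7.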